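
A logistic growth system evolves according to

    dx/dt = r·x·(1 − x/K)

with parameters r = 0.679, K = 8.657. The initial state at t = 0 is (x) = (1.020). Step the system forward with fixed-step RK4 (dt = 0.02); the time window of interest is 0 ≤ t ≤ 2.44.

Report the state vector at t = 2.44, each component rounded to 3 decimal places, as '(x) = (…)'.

(x) = (3.565)

t=0.000: state=(1.020)
step 1 (dt=0.02): k1=(0.611), k2=(0.614), k3=(0.614), k4=(0.617); state += dt/6·(k1+2k2+2k3+k4)
t=0.020: state=(1.032)
t=0.040: state=(1.045)
t=0.060: state=(1.057)
continuing one RK4 step at a time; state shown every 5 steps (Δt=0.1):
t=0.100: state=(1.083)
t=0.200: state=(1.149)
t=0.300: state=(1.218)
t=0.400: state=(1.291)
t=0.500: state=(1.367)
t=0.600: state=(1.447)
t=0.700: state=(1.531)
t=0.800: state=(1.618)
t=0.900: state=(1.710)
t=1.000: state=(1.805)
t=1.100: state=(1.904)
t=1.200: state=(2.006)
t=1.300: state=(2.113)
t=1.400: state=(2.223)
t=1.500: state=(2.337)
t=1.600: state=(2.455)
t=1.700: state=(2.576)
t=1.800: state=(2.701)
t=1.900: state=(2.828)
t=2.000: state=(2.959)
t=2.100: state=(3.093)
t=2.200: state=(3.229)
t=2.300: state=(3.368)
t=2.400: state=(3.508)
t=2.440: state=(3.565)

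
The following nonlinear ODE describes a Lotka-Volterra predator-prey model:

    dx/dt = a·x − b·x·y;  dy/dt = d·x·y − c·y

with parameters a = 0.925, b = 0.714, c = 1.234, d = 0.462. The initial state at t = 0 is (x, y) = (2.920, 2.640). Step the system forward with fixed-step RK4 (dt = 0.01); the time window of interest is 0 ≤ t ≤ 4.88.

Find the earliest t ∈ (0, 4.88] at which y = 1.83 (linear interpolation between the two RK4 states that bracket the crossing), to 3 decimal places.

t = 1.046

t=0.000: state=(2.920, 2.640)
step 1 (dt=0.01): k1=(-2.803, 0.304), k2=(-2.793, 0.287), k3=(-2.793, 0.287), k4=(-2.782, 0.270); state += dt/6·(k1+2k2+2k3+k4)
t=0.010: state=(2.892, 2.643)
t=0.020: state=(2.864, 2.645)
t=0.030: state=(2.837, 2.648)
continuing one RK4 step at a time; state shown every 20 steps (Δt=0.2):
t=0.200: state=(2.407, 2.636)
t=0.400: state=(2.002, 2.523)
t=0.600: state=(1.701, 2.337)
t=0.800: state=(1.489, 2.115)
t=1.000: state=(1.347, 1.882)
t=1.040: state=(1.325, 1.837)
next step: t=1.050: state=(1.320, 1.825) — y has crossed 1.83
linear interpolation between t=1.040 (1.83663) and t=1.050 (1.82522) → t≈1.046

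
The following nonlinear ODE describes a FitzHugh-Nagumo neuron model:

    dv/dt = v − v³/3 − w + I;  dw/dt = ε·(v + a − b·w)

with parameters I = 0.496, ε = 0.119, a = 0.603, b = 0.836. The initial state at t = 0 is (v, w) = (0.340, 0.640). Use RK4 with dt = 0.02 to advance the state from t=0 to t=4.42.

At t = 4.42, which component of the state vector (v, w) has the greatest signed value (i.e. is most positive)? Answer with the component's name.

t=0.000: state=(0.340, 0.640)
step 1 (dt=0.02): k1=(0.183, 0.049), k2=(0.184, 0.049), k3=(0.184, 0.049), k4=(0.185, 0.049); state += dt/6·(k1+2k2+2k3+k4)
t=0.020: state=(0.344, 0.641)
t=0.040: state=(0.347, 0.642)
t=0.060: state=(0.351, 0.643)
continuing one RK4 step at a time; state shown every 10 steps (Δt=0.2):
t=0.200: state=(0.379, 0.650)
t=0.400: state=(0.423, 0.661)
t=0.600: state=(0.472, 0.673)
t=0.800: state=(0.527, 0.685)
t=1.000: state=(0.588, 0.699)
t=1.200: state=(0.654, 0.714)
t=1.400: state=(0.724, 0.731)
t=1.600: state=(0.798, 0.748)
t=1.800: state=(0.874, 0.768)
t=2.000: state=(0.950, 0.788)
t=2.200: state=(1.022, 0.810)
t=2.400: state=(1.090, 0.833)
t=2.600: state=(1.150, 0.857)
t=2.800: state=(1.202, 0.882)
t=3.000: state=(1.245, 0.908)
t=3.200: state=(1.278, 0.934)
t=3.400: state=(1.302, 0.960)
t=3.600: state=(1.319, 0.987)
t=3.800: state=(1.328, 1.013)
t=4.000: state=(1.331, 1.038)
t=4.200: state=(1.330, 1.063)
t=4.400: state=(1.323, 1.088)
t=4.420: state=(1.322, 1.090)
compare at T: v=1.322, w=1.090

largest component: v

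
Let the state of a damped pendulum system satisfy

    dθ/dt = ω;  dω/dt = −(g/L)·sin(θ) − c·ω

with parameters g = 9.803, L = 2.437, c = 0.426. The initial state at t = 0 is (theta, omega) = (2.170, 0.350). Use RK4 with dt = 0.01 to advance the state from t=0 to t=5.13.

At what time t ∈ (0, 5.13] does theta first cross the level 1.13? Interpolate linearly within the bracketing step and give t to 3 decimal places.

t=0.000: state=(2.170, 0.350)
step 1 (dt=0.01): k1=(0.350, -3.471), k2=(0.333, -3.460), k3=(0.333, -3.460), k4=(0.315, -3.449); state += dt/6·(k1+2k2+2k3+k4)
t=0.010: state=(2.173, 0.315)
t=0.020: state=(2.176, 0.281)
t=0.030: state=(2.179, 0.247)
continuing one RK4 step at a time; state shown every 20 steps (Δt=0.2):
t=0.200: state=(2.173, -0.310)
t=0.400: state=(2.048, -0.942)
t=0.600: state=(1.795, -1.585)
t=0.800: state=(1.414, -2.221)
t=0.910: state=(1.152, -2.533)
next step: t=0.920: state=(1.127, -2.559) — theta has crossed 1.13
linear interpolation between t=0.910 (1.15218) and t=0.920 (1.12672) → t≈0.919

t = 0.919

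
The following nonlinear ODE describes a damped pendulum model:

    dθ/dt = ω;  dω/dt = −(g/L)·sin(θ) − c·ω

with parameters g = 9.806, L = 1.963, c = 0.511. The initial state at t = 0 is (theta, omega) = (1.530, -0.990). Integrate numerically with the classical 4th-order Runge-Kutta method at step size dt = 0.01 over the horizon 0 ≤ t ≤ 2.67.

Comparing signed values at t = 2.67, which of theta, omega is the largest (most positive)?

t=0.000: state=(1.530, -0.990)
step 1 (dt=0.01): k1=(-0.990, -4.485), k2=(-1.012, -4.473), k3=(-1.012, -4.473), k4=(-1.035, -4.460); state += dt/6·(k1+2k2+2k3+k4)
t=0.010: state=(1.520, -1.035)
t=0.020: state=(1.509, -1.079)
t=0.030: state=(1.498, -1.123)
continuing one RK4 step at a time; state shown every 10 steps (Δt=0.1):
t=0.100: state=(1.409, -1.425)
t=0.200: state=(1.246, -1.826)
t=0.300: state=(1.045, -2.179)
t=0.400: state=(0.813, -2.460)
t=0.500: state=(0.557, -2.645)
t=0.600: state=(0.288, -2.712)
t=0.700: state=(0.019, -2.650)
t=0.800: state=(-0.238, -2.463)
t=0.900: state=(-0.471, -2.170)
t=1.000: state=(-0.670, -1.798)
t=1.100: state=(-0.829, -1.376)
t=1.200: state=(-0.944, -0.929)
t=1.300: state=(-1.014, -0.478)
t=1.400: state=(-1.040, -0.036)
t=1.500: state=(-1.022, 0.384)
t=1.600: state=(-0.964, 0.774)
t=1.700: state=(-0.869, 1.122)
t=1.800: state=(-0.741, 1.418)
t=1.900: state=(-0.587, 1.648)
t=2.000: state=(-0.414, 1.799)
t=2.100: state=(-0.230, 1.864)
t=2.200: state=(-0.045, 1.837)
t=2.300: state=(0.134, 1.723)
t=2.400: state=(0.297, 1.532)
t=2.500: state=(0.438, 1.279)
t=2.600: state=(0.552, 0.983)
t=2.670: state=(0.613, 0.759)
compare at T: theta=0.613, omega=0.759

largest component: omega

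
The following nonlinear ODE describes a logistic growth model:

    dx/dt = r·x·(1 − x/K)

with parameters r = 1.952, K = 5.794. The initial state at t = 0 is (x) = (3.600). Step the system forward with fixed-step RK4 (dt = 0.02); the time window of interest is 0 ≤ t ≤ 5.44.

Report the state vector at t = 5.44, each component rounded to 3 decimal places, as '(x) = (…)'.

t=0.000: state=(3.600)
step 1 (dt=0.02): k1=(2.661), k2=(2.648), k3=(2.648), k4=(2.635); state += dt/6·(k1+2k2+2k3+k4)
t=0.020: state=(3.653)
t=0.040: state=(3.705)
t=0.060: state=(3.757)
continuing one RK4 step at a time; state shown every 10 steps (Δt=0.2):
t=0.200: state=(4.102)
t=0.400: state=(4.530)
t=0.600: state=(4.873)
t=0.800: state=(5.137)
t=1.000: state=(5.333)
t=1.200: state=(5.473)
t=1.400: state=(5.573)
t=1.600: state=(5.643)
t=1.800: state=(5.691)
t=2.000: state=(5.724)
t=2.200: state=(5.746)
t=2.400: state=(5.762)
t=2.600: state=(5.772)
t=2.800: state=(5.779)
t=3.000: state=(5.784)
t=3.200: state=(5.787)
t=3.400: state=(5.789)
t=3.600: state=(5.791)
t=3.800: state=(5.792)
t=4.000: state=(5.793)
t=4.200: state=(5.793)
t=4.400: state=(5.793)
t=4.600: state=(5.794)
t=4.800: state=(5.794)
t=5.000: state=(5.794)
t=5.200: state=(5.794)
t=5.400: state=(5.794)
t=5.440: state=(5.794)

(x) = (5.794)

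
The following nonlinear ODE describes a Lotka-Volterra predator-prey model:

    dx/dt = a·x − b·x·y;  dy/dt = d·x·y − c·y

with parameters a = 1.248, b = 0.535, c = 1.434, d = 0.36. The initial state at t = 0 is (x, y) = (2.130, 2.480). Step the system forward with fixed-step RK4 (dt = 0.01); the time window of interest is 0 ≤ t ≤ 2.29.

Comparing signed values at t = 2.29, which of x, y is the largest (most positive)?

largest component: x

t=0.000: state=(2.130, 2.480)
step 1 (dt=0.01): k1=(-0.168, -1.655), k2=(-0.158, -1.650), k3=(-0.158, -1.650), k4=(-0.149, -1.645); state += dt/6·(k1+2k2+2k3+k4)
t=0.010: state=(2.128, 2.464)
t=0.020: state=(2.127, 2.447)
t=0.030: state=(2.126, 2.431)
continuing one RK4 step at a time; state shown every 10 steps (Δt=0.1):
t=0.100: state=(2.122, 2.319)
t=0.200: state=(2.133, 2.169)
t=0.300: state=(2.159, 2.031)
t=0.400: state=(2.202, 1.903)
t=0.500: state=(2.261, 1.786)
t=0.600: state=(2.334, 1.681)
t=0.700: state=(2.423, 1.587)
t=0.800: state=(2.528, 1.503)
t=0.900: state=(2.648, 1.429)
t=1.000: state=(2.784, 1.365)
t=1.100: state=(2.936, 1.311)
t=1.200: state=(3.105, 1.266)
t=1.300: state=(3.290, 1.231)
t=1.400: state=(3.493, 1.205)
t=1.500: state=(3.712, 1.189)
t=1.600: state=(3.947, 1.182)
t=1.700: state=(4.197, 1.186)
t=1.800: state=(4.461, 1.201)
t=1.900: state=(4.737, 1.227)
t=2.000: state=(5.020, 1.268)
t=2.100: state=(5.307, 1.323)
t=2.200: state=(5.592, 1.394)
t=2.290: state=(5.839, 1.475)
compare at T: x=5.839, y=1.475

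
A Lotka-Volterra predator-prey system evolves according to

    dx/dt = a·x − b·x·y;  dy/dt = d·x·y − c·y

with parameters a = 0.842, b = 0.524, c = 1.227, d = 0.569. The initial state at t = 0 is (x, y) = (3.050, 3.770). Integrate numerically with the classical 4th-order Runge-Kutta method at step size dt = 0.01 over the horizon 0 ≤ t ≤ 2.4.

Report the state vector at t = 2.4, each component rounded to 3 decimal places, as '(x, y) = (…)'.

(x, y) = (0.819, 1.032)

t=0.000: state=(3.050, 3.770)
step 1 (dt=0.01): k1=(-3.457, 1.917), k2=(-3.453, 1.885), k3=(-3.453, 1.885), k4=(-3.448, 1.852); state += dt/6·(k1+2k2+2k3+k4)
t=0.010: state=(3.015, 3.789)
t=0.020: state=(2.981, 3.807)
t=0.030: state=(2.947, 3.825)
continuing one RK4 step at a time; state shown every 10 steps (Δt=0.1):
t=0.100: state=(2.711, 3.928)
t=0.200: state=(2.394, 4.017)
t=0.300: state=(2.108, 4.038)
t=0.400: state=(1.858, 3.998)
t=0.500: state=(1.643, 3.906)
t=0.600: state=(1.461, 3.773)
t=0.700: state=(1.310, 3.611)
t=0.800: state=(1.185, 3.428)
t=0.900: state=(1.082, 3.234)
t=1.000: state=(0.999, 3.035)
t=1.100: state=(0.932, 2.836)
t=1.200: state=(0.878, 2.641)
t=1.300: state=(0.836, 2.453)
t=1.400: state=(0.804, 2.273)
t=1.500: state=(0.779, 2.103)
t=1.600: state=(0.763, 1.943)
t=1.700: state=(0.752, 1.795)
t=1.800: state=(0.748, 1.657)
t=1.900: state=(0.748, 1.529)
t=2.000: state=(0.754, 1.411)
t=2.100: state=(0.764, 1.304)
t=2.200: state=(0.778, 1.205)
t=2.300: state=(0.796, 1.114)
t=2.400: state=(0.819, 1.032)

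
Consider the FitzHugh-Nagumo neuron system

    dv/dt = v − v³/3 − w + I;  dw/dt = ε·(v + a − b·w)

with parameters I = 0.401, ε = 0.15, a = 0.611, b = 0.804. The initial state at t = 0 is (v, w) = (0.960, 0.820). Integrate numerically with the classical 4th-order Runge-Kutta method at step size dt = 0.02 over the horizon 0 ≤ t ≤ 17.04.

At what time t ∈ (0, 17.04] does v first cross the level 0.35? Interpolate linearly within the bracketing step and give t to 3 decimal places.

t = 5.246

t=0.000: state=(0.960, 0.820)
step 1 (dt=0.02): k1=(0.246, 0.137), k2=(0.245, 0.137), k3=(0.245, 0.137), k4=(0.244, 0.137); state += dt/6·(k1+2k2+2k3+k4)
t=0.020: state=(0.965, 0.823)
t=0.040: state=(0.970, 0.825)
t=0.060: state=(0.975, 0.828)
continuing one RK4 step at a time; state shown every 50 steps (Δt=1):
t=1.000: state=(1.131, 0.963)
t=2.000: state=(1.141, 1.102)
t=3.000: state=(1.036, 1.218)
t=4.000: state=(0.835, 1.299)
t=5.000: state=(0.482, 1.333)
t=5.240: state=(0.354, 1.332)
next step: t=5.260: state=(0.342, 1.331) — v has crossed 0.35
linear interpolation between t=5.240 (0.35351) and t=5.260 (0.34157) → t≈5.246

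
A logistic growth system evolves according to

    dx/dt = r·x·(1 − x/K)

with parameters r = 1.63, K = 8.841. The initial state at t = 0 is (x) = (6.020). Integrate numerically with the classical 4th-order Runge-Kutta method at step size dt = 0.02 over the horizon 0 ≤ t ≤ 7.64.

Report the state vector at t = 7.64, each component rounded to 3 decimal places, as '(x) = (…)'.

t=0.000: state=(6.020)
step 1 (dt=0.02): k1=(3.131), k2=(3.112), k3=(3.112), k4=(3.094); state += dt/6·(k1+2k2+2k3+k4)
t=0.020: state=(6.082)
t=0.040: state=(6.144)
t=0.060: state=(6.204)
continuing one RK4 step at a time; state shown every 25 steps (Δt=0.5):
t=0.500: state=(7.322)
t=1.000: state=(8.098)
t=1.500: state=(8.496)
t=2.000: state=(8.685)
t=2.500: state=(8.771)
t=3.000: state=(8.810)
t=3.500: state=(8.827)
t=4.000: state=(8.835)
t=4.500: state=(8.838)
t=5.000: state=(8.840)
t=5.500: state=(8.840)
t=6.000: state=(8.841)
t=6.500: state=(8.841)
t=7.000: state=(8.841)
t=7.500: state=(8.841)
t=7.640: state=(8.841)

(x) = (8.841)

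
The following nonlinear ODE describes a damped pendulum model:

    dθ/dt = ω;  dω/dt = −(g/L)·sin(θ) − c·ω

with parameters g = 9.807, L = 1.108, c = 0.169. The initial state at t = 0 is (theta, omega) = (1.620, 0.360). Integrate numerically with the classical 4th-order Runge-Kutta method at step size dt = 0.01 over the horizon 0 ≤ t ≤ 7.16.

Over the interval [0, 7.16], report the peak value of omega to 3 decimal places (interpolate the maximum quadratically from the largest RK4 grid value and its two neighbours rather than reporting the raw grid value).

t=0.000: state=(1.620, 0.360)
step 1 (dt=0.01): k1=(0.360, -8.901), k2=(0.315, -8.893), k3=(0.316, -8.893), k4=(0.271, -8.885); state += dt/6·(k1+2k2+2k3+k4)
t=0.010: state=(1.623, 0.271)
t=0.020: state=(1.625, 0.182)
t=0.030: state=(1.627, 0.094)
continuing one RK4 step at a time; state shown every 25 steps (Δt=0.25):
t=0.250: state=(1.436, -1.818)
t=0.500: state=(0.736, -3.655)
t=0.750: state=(-0.265, -3.995)
t=1.000: state=(-1.098, -2.447)
t=1.250: state=(-1.438, -0.260)
t=1.500: state=(-1.233, 1.874)
t=1.750: state=(-0.542, 3.485)
t=2.000: state=(0.374, 3.510)
t=2.250: state=(1.073, 1.903)
t=2.500: state=(1.286, -0.209)
t=2.750: state=(0.979, -2.190)
t=3.000: state=(0.257, -3.365)
t=3.250: state=(-0.560, -2.879)
t=3.500: state=(-1.077, -1.141)
t=3.750: state=(-1.110, 0.871)
t=4.000: state=(-0.668, 2.548)
t=4.250: state=(0.069, 3.086)
t=4.500: state=(0.741, 2.075)
t=4.750: state=(1.040, 0.259)
t=5.000: state=(0.871, -1.563)
t=5.250: state=(0.312, -2.730)
t=5.500: state=(-0.378, -2.533)
t=5.750: state=(-0.853, -1.136)
t=6.000: state=(-0.915, 0.637)
t=6.250: state=(-0.559, 2.106)
t=6.500: state=(0.053, 2.569)
t=6.750: state=(0.613, 1.724)
t=7.000: state=(0.854, 0.152)
t=7.160: state=(0.794, -0.890)
largest grid value and its neighbours: omega(1.870)=3.74758, omega(1.880)=3.74876, omega(1.890)=3.74663
parabola through these three points peaks at t≈1.879 with omega≈3.74880

max omega = 3.749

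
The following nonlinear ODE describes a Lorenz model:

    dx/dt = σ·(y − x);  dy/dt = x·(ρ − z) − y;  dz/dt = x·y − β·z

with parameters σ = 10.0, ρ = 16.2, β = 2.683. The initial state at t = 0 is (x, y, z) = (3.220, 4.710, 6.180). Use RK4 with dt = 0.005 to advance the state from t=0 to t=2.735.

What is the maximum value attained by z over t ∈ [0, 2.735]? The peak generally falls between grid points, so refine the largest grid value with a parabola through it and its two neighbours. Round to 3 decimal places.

t=0.000: state=(3.220, 4.710, 6.180)
step 1 (dt=0.005): k1=(14.900, 27.554, -1.415), k2=(15.216, 27.870, -1.005), k3=(15.216, 27.874, -1.002), k4=(15.533, 28.194, -0.584); state += dt/6·(k1+2k2+2k3+k4)
t=0.005: state=(3.296, 4.849, 6.175)
t=0.010: state=(3.375, 4.992, 6.174)
t=0.015: state=(3.458, 5.138, 6.178)
continuing one RK4 step at a time; state shown every 20 steps (Δt=0.1):
t=0.100: state=(5.354, 8.135, 7.148)
t=0.200: state=(8.576, 11.910, 11.821)
t=0.300: state=(10.752, 11.015, 19.592)
t=0.400: state=(8.693, 4.898, 22.002)
t=0.500: state=(4.862, 1.614, 18.558)
t=0.600: state=(2.612, 1.291, 14.603)
t=0.700: state=(1.952, 1.829, 11.456)
t=0.800: state=(2.208, 2.811, 9.171)
t=0.900: state=(3.164, 4.505, 7.865)
t=1.000: state=(4.969, 7.264, 8.117)
t=1.100: state=(7.661, 10.561, 11.280)
t=1.200: state=(9.942, 11.029, 17.515)
t=1.300: state=(9.126, 6.566, 21.123)
t=1.400: state=(5.972, 2.856, 19.111)
t=1.500: state=(3.597, 2.036, 15.538)
t=1.600: state=(2.739, 2.486, 12.469)
t=1.700: state=(2.939, 3.552, 10.264)
t=1.800: state=(3.943, 5.348, 9.179)
t=1.900: state=(5.760, 7.962, 9.872)
t=2.000: state=(8.105, 10.333, 13.301)
t=2.100: state=(9.457, 9.561, 18.283)
t=2.200: state=(8.158, 5.759, 20.042)
t=2.300: state=(5.587, 3.248, 17.903)
t=2.400: state=(3.879, 2.833, 14.864)
t=2.500: state=(3.412, 3.463, 12.328)
t=2.600: state=(3.890, 4.771, 10.721)
t=2.700: state=(5.146, 6.760, 10.481)
t=2.735: state=(5.748, 7.567, 10.847)
largest grid value and its neighbours: z(0.370)=22.17860, z(0.375)=22.19730, z(0.380)=22.19554
parabola through these three points peaks at t≈0.377 with z≈22.19905

max z = 22.199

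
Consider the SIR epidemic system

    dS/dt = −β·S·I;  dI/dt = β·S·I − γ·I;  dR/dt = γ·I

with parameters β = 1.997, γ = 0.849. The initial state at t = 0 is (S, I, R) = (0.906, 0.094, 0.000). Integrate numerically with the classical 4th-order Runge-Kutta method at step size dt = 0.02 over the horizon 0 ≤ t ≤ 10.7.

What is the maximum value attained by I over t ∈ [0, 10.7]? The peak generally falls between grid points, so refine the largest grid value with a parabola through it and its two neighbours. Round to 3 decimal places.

max I = 0.253

t=0.000: state=(0.906, 0.094, 0.000)
step 1 (dt=0.02): k1=(-0.170, 0.090, 0.080), k2=(-0.171, 0.091, 0.081), k3=(-0.171, 0.091, 0.081), k4=(-0.173, 0.091, 0.081); state += dt/6·(k1+2k2+2k3+k4)
t=0.020: state=(0.903, 0.096, 0.002)
t=0.040: state=(0.899, 0.098, 0.003)
t=0.060: state=(0.896, 0.100, 0.005)
continuing one RK4 step at a time; state shown every 25 steps (Δt=0.5):
t=0.500: state=(0.805, 0.145, 0.050)
t=1.000: state=(0.678, 0.199, 0.123)
t=1.500: state=(0.544, 0.239, 0.217)
t=2.000: state=(0.424, 0.253, 0.323)
t=2.500: state=(0.331, 0.241, 0.428)
t=3.000: state=(0.264, 0.212, 0.525)
t=3.500: state=(0.217, 0.176, 0.607)
t=4.000: state=(0.186, 0.140, 0.674)
t=4.500: state=(0.164, 0.109, 0.727)
t=5.000: state=(0.149, 0.083, 0.768)
t=5.500: state=(0.138, 0.063, 0.798)
t=6.000: state=(0.131, 0.047, 0.822)
t=6.500: state=(0.126, 0.035, 0.839)
t=7.000: state=(0.122, 0.026, 0.852)
t=7.500: state=(0.119, 0.019, 0.861)
t=8.000: state=(0.117, 0.014, 0.868)
t=8.500: state=(0.116, 0.010, 0.874)
t=9.000: state=(0.115, 0.008, 0.877)
t=9.500: state=(0.114, 0.006, 0.880)
t=10.000: state=(0.114, 0.004, 0.882)
t=10.500: state=(0.113, 0.003, 0.884)
t=10.700: state=(0.113, 0.003, 0.884)
largest grid value and its neighbours: I(1.980)=0.25318, I(2.000)=0.25319, I(2.020)=0.25316
parabola through these three points peaks at t≈1.995 with I≈0.25319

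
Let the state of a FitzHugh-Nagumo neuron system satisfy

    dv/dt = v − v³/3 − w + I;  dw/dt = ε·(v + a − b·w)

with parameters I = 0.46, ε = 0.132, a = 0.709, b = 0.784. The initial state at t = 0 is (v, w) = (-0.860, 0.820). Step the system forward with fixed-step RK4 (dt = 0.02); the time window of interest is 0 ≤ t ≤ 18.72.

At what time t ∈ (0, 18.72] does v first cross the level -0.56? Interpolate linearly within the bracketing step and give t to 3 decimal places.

t=0.000: state=(-0.860, 0.820)
step 1 (dt=0.02): k1=(-1.008, -0.105), k2=(-1.009, -0.106), k3=(-1.009, -0.106), k4=(-1.011, -0.107); state += dt/6·(k1+2k2+2k3+k4)
t=0.020: state=(-0.880, 0.818)
t=0.040: state=(-0.900, 0.816)
t=0.060: state=(-0.921, 0.813)
continuing one RK4 step at a time; state shown every 50 steps (Δt=1):
t=1.000: state=(-1.641, 0.663)
t=2.000: state=(-1.752, 0.470)
t=3.000: state=(-1.688, 0.297)
t=4.000: state=(-1.606, 0.150)
t=5.000: state=(-1.521, 0.028)
t=6.000: state=(-1.437, -0.071)
t=7.000: state=(-1.354, -0.150)
t=8.000: state=(-1.270, -0.211)
t=9.000: state=(-1.186, -0.255)
t=10.000: state=(-1.099, -0.284)
t=11.000: state=(-1.009, -0.300)
t=12.000: state=(-0.912, -0.302)
t=13.000: state=(-0.801, -0.291)
t=14.000: state=(-0.663, -0.265)
t=14.560: state=(-0.564, -0.244)
next step: t=14.580: state=(-0.560, -0.243) — v has crossed -0.56
linear interpolation between t=14.560 (-0.56382) and t=14.580 (-0.55981) → t≈14.579

t = 14.579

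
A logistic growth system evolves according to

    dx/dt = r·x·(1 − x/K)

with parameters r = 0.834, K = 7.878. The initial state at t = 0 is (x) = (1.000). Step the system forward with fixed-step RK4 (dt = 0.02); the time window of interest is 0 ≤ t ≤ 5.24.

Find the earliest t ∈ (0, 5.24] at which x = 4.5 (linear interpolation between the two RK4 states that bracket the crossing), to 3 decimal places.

t = 2.656

t=0.000: state=(1.000)
step 1 (dt=0.02): k1=(0.728), k2=(0.733), k3=(0.733), k4=(0.737); state += dt/6·(k1+2k2+2k3+k4)
t=0.020: state=(1.015)
t=0.040: state=(1.029)
t=0.060: state=(1.045)
continuing one RK4 step at a time; state shown every 10 steps (Δt=0.2):
t=0.200: state=(1.155)
t=0.400: state=(1.329)
t=0.600: state=(1.524)
t=0.800: state=(1.739)
t=1.000: state=(1.976)
t=1.200: state=(2.233)
t=1.400: state=(2.509)
t=1.600: state=(2.802)
t=1.800: state=(3.110)
t=2.000: state=(3.429)
t=2.200: state=(3.755)
t=2.400: state=(4.083)
t=2.600: state=(4.410)
t=2.640: state=(4.474)
next step: t=2.660: state=(4.506) — x has crossed 4.5
linear interpolation between t=2.640 (4.47419) and t=2.660 (4.50640) → t≈2.656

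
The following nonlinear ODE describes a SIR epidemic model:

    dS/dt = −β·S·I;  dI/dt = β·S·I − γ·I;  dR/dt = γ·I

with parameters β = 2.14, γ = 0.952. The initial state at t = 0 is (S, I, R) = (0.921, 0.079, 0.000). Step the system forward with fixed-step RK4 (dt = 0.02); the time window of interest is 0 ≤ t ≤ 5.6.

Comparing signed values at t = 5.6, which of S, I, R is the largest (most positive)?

t=0.000: state=(0.921, 0.079, 0.000)
step 1 (dt=0.02): k1=(-0.156, 0.080, 0.075), k2=(-0.157, 0.081, 0.076), k3=(-0.157, 0.081, 0.076), k4=(-0.158, 0.082, 0.077); state += dt/6·(k1+2k2+2k3+k4)
t=0.020: state=(0.918, 0.081, 0.002)
t=0.040: state=(0.915, 0.082, 0.003)
t=0.060: state=(0.911, 0.084, 0.005)
continuing one RK4 step at a time; state shown every 10 steps (Δt=0.2):
t=0.200: state=(0.887, 0.096, 0.017)
t=0.400: state=(0.848, 0.115, 0.037)
t=0.600: state=(0.804, 0.136, 0.061)
t=0.800: state=(0.755, 0.157, 0.088)
t=1.000: state=(0.703, 0.177, 0.120)
t=1.200: state=(0.649, 0.195, 0.156)
t=1.400: state=(0.595, 0.211, 0.194)
t=1.600: state=(0.542, 0.222, 0.236)
t=1.800: state=(0.492, 0.229, 0.279)
t=2.000: state=(0.446, 0.231, 0.323)
t=2.200: state=(0.404, 0.229, 0.367)
t=2.400: state=(0.367, 0.224, 0.410)
t=2.600: state=(0.334, 0.215, 0.451)
t=2.800: state=(0.305, 0.203, 0.491)
t=3.000: state=(0.281, 0.191, 0.529)
t=3.200: state=(0.259, 0.177, 0.564)
t=3.400: state=(0.241, 0.163, 0.596)
t=3.600: state=(0.226, 0.149, 0.626)
t=3.800: state=(0.212, 0.135, 0.653)
t=4.000: state=(0.201, 0.122, 0.677)
t=4.200: state=(0.191, 0.110, 0.699)
t=4.400: state=(0.183, 0.098, 0.719)
t=4.600: state=(0.176, 0.088, 0.737)
t=4.800: state=(0.170, 0.078, 0.752)
t=5.000: state=(0.164, 0.069, 0.766)
t=5.200: state=(0.160, 0.061, 0.779)
t=5.400: state=(0.156, 0.054, 0.790)
t=5.600: state=(0.153, 0.048, 0.799)
compare at T: S=0.153, I=0.048, R=0.799

largest component: R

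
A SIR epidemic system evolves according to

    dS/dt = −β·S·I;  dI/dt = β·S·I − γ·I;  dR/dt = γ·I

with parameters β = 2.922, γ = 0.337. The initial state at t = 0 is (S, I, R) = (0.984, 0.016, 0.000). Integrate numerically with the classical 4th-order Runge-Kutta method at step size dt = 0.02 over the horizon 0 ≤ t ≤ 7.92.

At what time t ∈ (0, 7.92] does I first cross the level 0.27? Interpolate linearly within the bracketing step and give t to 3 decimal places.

t = 1.248

t=0.000: state=(0.984, 0.016, 0.000)
step 1 (dt=0.02): k1=(-0.046, 0.041, 0.005), k2=(-0.047, 0.042, 0.006), k3=(-0.047, 0.042, 0.006), k4=(-0.048, 0.043, 0.006); state += dt/6·(k1+2k2+2k3+k4)
t=0.020: state=(0.983, 0.017, 0.000)
t=0.040: state=(0.982, 0.018, 0.000)
t=0.060: state=(0.981, 0.019, 0.000)
continuing one RK4 step at a time; state shown every 25 steps (Δt=0.5):
t=0.500: state=(0.939, 0.055, 0.005)
t=1.000: state=(0.807, 0.170, 0.023)
t=1.240: state=(0.693, 0.266, 0.040)
next step: t=1.260: state=(0.682, 0.275, 0.042) — I has crossed 0.27
linear interpolation between t=1.240 (0.26631) and t=1.260 (0.27537) → t≈1.248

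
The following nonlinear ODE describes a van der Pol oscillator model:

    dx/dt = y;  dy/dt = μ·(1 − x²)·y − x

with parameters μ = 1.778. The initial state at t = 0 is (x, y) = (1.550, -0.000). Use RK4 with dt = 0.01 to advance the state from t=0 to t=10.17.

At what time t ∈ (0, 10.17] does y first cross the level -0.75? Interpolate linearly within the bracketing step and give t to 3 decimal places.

t=0.000: state=(1.550, -0.000)
step 1 (dt=0.01): k1=(-0.000, -1.550), k2=(-0.008, -1.531), k3=(-0.008, -1.531), k4=(-0.015, -1.512); state += dt/6·(k1+2k2+2k3+k4)
t=0.010: state=(1.550, -0.015)
t=0.020: state=(1.550, -0.030)
t=0.030: state=(1.549, -0.045)
continuing one RK4 step at a time; state shown every 50 steps (Δt=0.5):
t=0.500: state=(1.415, -0.463)
t=0.960: state=(1.140, -0.743)
next step: t=0.970: state=(1.133, -0.751) — y has crossed -0.75
linear interpolation between t=0.960 (-0.74329) and t=0.970 (-0.75078) → t≈0.969

t = 0.969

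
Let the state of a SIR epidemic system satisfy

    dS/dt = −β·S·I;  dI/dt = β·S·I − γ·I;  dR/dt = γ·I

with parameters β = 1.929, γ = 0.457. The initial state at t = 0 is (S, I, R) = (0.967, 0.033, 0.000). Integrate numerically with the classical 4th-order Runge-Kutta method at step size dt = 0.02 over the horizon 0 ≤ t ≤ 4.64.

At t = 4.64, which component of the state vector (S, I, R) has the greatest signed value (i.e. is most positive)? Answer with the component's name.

largest component: R

t=0.000: state=(0.967, 0.033, 0.000)
step 1 (dt=0.02): k1=(-0.062, 0.046, 0.015), k2=(-0.062, 0.047, 0.015), k3=(-0.062, 0.047, 0.015), k4=(-0.063, 0.048, 0.016); state += dt/6·(k1+2k2+2k3+k4)
t=0.020: state=(0.966, 0.034, 0.000)
t=0.040: state=(0.964, 0.035, 0.001)
t=0.060: state=(0.963, 0.036, 0.001)
continuing one RK4 step at a time; state shown every 10 steps (Δt=0.2):
t=0.200: state=(0.953, 0.044, 0.003)
t=0.400: state=(0.935, 0.057, 0.008)
t=0.600: state=(0.911, 0.075, 0.014)
t=0.800: state=(0.882, 0.096, 0.022)
t=1.000: state=(0.845, 0.123, 0.032)
t=1.200: state=(0.802, 0.154, 0.044)
t=1.400: state=(0.750, 0.190, 0.060)
t=1.600: state=(0.692, 0.229, 0.079)
t=1.800: state=(0.629, 0.269, 0.102)
t=2.000: state=(0.562, 0.309, 0.128)
t=2.200: state=(0.496, 0.346, 0.158)
t=2.400: state=(0.431, 0.378, 0.191)
t=2.600: state=(0.371, 0.402, 0.227)
t=2.800: state=(0.316, 0.419, 0.265)
t=3.000: state=(0.269, 0.428, 0.304)
t=3.200: state=(0.228, 0.430, 0.343)
t=3.400: state=(0.193, 0.425, 0.382)
t=3.600: state=(0.164, 0.416, 0.420)
t=3.800: state=(0.140, 0.402, 0.458)
t=4.000: state=(0.120, 0.386, 0.494)
t=4.200: state=(0.104, 0.368, 0.528)
t=4.400: state=(0.091, 0.348, 0.561)
t=4.600: state=(0.080, 0.329, 0.592)
t=4.640: state=(0.078, 0.325, 0.598)
compare at T: S=0.078, I=0.325, R=0.598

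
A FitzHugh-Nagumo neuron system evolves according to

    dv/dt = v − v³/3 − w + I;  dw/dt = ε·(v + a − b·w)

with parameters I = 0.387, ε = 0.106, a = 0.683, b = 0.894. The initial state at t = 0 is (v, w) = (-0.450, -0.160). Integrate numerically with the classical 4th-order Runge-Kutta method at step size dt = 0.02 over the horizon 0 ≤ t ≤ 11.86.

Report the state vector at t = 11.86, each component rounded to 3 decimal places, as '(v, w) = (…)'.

t=0.000: state=(-0.450, -0.160)
step 1 (dt=0.02): k1=(0.127, 0.040), k2=(0.128, 0.040), k3=(0.128, 0.040), k4=(0.129, 0.040); state += dt/6·(k1+2k2+2k3+k4)
t=0.020: state=(-0.447, -0.159)
t=0.040: state=(-0.445, -0.158)
t=0.060: state=(-0.442, -0.158)
continuing one RK4 step at a time; state shown every 25 steps (Δt=0.5):
t=0.500: state=(-0.377, -0.139)
t=1.000: state=(-0.280, -0.114)
t=1.500: state=(-0.142, -0.085)
t=2.000: state=(0.061, -0.048)
t=2.500: state=(0.367, 0.000)
t=3.000: state=(0.795, 0.065)
t=3.500: state=(1.258, 0.151)
t=4.000: state=(1.571, 0.254)
t=4.500: state=(1.691, 0.363)
t=5.000: state=(1.705, 0.469)
t=5.500: state=(1.676, 0.571)
t=6.000: state=(1.632, 0.665)
t=6.500: state=(1.582, 0.753)
t=7.000: state=(1.529, 0.834)
t=7.500: state=(1.473, 0.908)
t=8.000: state=(1.415, 0.976)
t=8.500: state=(1.354, 1.038)
t=9.000: state=(1.290, 1.094)
t=9.500: state=(1.221, 1.144)
t=10.000: state=(1.147, 1.188)
t=10.500: state=(1.064, 1.225)
t=11.000: state=(0.969, 1.256)
t=11.500: state=(0.858, 1.281)
t=11.860: state=(0.761, 1.294)

(v, w) = (0.761, 1.294)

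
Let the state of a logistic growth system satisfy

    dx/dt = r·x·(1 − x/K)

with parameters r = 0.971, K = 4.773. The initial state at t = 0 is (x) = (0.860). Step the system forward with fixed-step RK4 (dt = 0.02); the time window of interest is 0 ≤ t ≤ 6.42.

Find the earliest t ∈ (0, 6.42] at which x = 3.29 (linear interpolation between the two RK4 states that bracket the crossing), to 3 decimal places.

t=0.000: state=(0.860)
step 1 (dt=0.02): k1=(0.685), k2=(0.689), k3=(0.689), k4=(0.693); state += dt/6·(k1+2k2+2k3+k4)
t=0.020: state=(0.874)
t=0.040: state=(0.888)
t=0.060: state=(0.902)
continuing one RK4 step at a time; state shown every 25 steps (Δt=0.5):
t=0.500: state=(1.256)
t=1.000: state=(1.753)
t=1.500: state=(2.317)
t=2.000: state=(2.888)
t=2.380: state=(3.289)
next step: t=2.400: state=(3.309) — x has crossed 3.29
linear interpolation between t=2.380 (3.28901) and t=2.400 (3.30880) → t≈2.381

t = 2.381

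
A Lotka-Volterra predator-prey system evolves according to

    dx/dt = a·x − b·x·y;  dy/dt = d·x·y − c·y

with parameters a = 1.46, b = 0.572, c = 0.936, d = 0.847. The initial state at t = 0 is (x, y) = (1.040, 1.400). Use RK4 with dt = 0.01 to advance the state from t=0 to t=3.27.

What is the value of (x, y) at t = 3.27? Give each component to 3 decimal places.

t=0.000: state=(1.040, 1.400)
step 1 (dt=0.01): k1=(0.686, -0.077), k2=(0.688, -0.073), k3=(0.688, -0.073), k4=(0.691, -0.069); state += dt/6·(k1+2k2+2k3+k4)
t=0.010: state=(1.047, 1.399)
t=0.020: state=(1.054, 1.399)
t=0.030: state=(1.061, 1.398)
continuing one RK4 step at a time; state shown every 20 steps (Δt=0.2):
t=0.200: state=(1.187, 1.402)
t=0.400: state=(1.351, 1.441)
t=0.600: state=(1.528, 1.525)
t=0.800: state=(1.706, 1.663)
t=1.000: state=(1.868, 1.867)
t=1.200: state=(1.990, 2.149)
t=1.400: state=(2.043, 2.510)
t=1.600: state=(2.004, 2.937)
t=1.800: state=(1.869, 3.385)
t=2.000: state=(1.659, 3.788)
t=2.200: state=(1.415, 4.077)
t=2.400: state=(1.178, 4.209)
t=2.600: state=(0.974, 4.186)
t=2.800: state=(0.814, 4.037)
t=3.000: state=(0.696, 3.803)
t=3.200: state=(0.613, 3.522)
t=3.270: state=(0.591, 3.418)

(x, y) = (0.591, 3.418)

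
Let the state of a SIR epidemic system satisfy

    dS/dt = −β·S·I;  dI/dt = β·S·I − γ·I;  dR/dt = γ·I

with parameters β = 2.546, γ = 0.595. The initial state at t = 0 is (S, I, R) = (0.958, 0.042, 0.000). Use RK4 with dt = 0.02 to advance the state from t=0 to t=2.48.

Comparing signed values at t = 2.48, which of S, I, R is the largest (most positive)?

t=0.000: state=(0.958, 0.042, 0.000)
step 1 (dt=0.02): k1=(-0.102, 0.077, 0.025), k2=(-0.104, 0.079, 0.025), k3=(-0.104, 0.079, 0.025), k4=(-0.106, 0.080, 0.026); state += dt/6·(k1+2k2+2k3+k4)
t=0.020: state=(0.956, 0.044, 0.001)
t=0.040: state=(0.954, 0.045, 0.001)
t=0.060: state=(0.952, 0.047, 0.002)
continuing one RK4 step at a time; state shown every 5 steps (Δt=0.1):
t=0.100: state=(0.947, 0.050, 0.003)
t=0.200: state=(0.934, 0.060, 0.006)
t=0.300: state=(0.918, 0.072, 0.010)
t=0.400: state=(0.900, 0.086, 0.015)
t=0.500: state=(0.879, 0.101, 0.020)
t=0.600: state=(0.855, 0.119, 0.027)
t=0.700: state=(0.827, 0.139, 0.034)
t=0.800: state=(0.796, 0.161, 0.043)
t=0.900: state=(0.762, 0.185, 0.054)
t=1.000: state=(0.725, 0.210, 0.065)
t=1.100: state=(0.685, 0.237, 0.079)
t=1.200: state=(0.642, 0.264, 0.093)
t=1.300: state=(0.598, 0.292, 0.110)
t=1.400: state=(0.554, 0.318, 0.128)
t=1.500: state=(0.509, 0.343, 0.148)
t=1.600: state=(0.465, 0.366, 0.169)
t=1.700: state=(0.422, 0.386, 0.191)
t=1.800: state=(0.382, 0.403, 0.215)
t=1.900: state=(0.344, 0.417, 0.239)
t=2.000: state=(0.309, 0.427, 0.264)
t=2.100: state=(0.277, 0.433, 0.290)
t=2.200: state=(0.248, 0.436, 0.316)
t=2.300: state=(0.222, 0.436, 0.342)
t=2.400: state=(0.199, 0.434, 0.368)
t=2.480: state=(0.182, 0.430, 0.388)
compare at T: S=0.182, I=0.430, R=0.388

largest component: I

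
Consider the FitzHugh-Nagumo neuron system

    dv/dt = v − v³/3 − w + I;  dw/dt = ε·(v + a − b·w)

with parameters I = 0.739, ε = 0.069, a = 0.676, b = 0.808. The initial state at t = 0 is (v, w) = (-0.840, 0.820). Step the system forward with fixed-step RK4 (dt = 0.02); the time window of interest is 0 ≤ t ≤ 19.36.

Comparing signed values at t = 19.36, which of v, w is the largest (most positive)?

t=0.000: state=(-0.840, 0.820)
step 1 (dt=0.02): k1=(-0.723, -0.057), k2=(-0.725, -0.058), k3=(-0.725, -0.058), k4=(-0.726, -0.058); state += dt/6·(k1+2k2+2k3+k4)
t=0.020: state=(-0.854, 0.819)
t=0.040: state=(-0.869, 0.818)
t=0.060: state=(-0.884, 0.816)
continuing one RK4 step at a time; state shown every 50 steps (Δt=1):
t=1.000: state=(-1.474, 0.741)
t=2.000: state=(-1.659, 0.639)
t=3.000: state=(-1.646, 0.538)
t=4.000: state=(-1.597, 0.446)
t=5.000: state=(-1.541, 0.362)
t=6.000: state=(-1.484, 0.286)
t=7.000: state=(-1.425, 0.218)
t=8.000: state=(-1.364, 0.158)
t=9.000: state=(-1.300, 0.106)
t=10.000: state=(-1.232, 0.060)
t=11.000: state=(-1.159, 0.022)
t=12.000: state=(-1.077, -0.009)
t=13.000: state=(-0.982, -0.032)
t=14.000: state=(-0.863, -0.047)
t=15.000: state=(-0.695, -0.052)
t=16.000: state=(-0.412, -0.042)
t=17.000: state=(0.213, -0.004)
t=18.000: state=(1.435, 0.096)
t=19.000: state=(1.910, 0.255)
t=19.360: state=(1.919, 0.313)
compare at T: v=1.919, w=0.313

largest component: v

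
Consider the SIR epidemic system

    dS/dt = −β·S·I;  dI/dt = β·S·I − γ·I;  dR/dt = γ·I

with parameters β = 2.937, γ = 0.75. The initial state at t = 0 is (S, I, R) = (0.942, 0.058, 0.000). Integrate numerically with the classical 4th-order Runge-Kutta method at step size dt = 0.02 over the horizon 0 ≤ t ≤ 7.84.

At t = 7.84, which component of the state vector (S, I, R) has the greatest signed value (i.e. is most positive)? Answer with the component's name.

t=0.000: state=(0.942, 0.058, 0.000)
step 1 (dt=0.02): k1=(-0.160, 0.117, 0.044), k2=(-0.163, 0.119, 0.044), k3=(-0.163, 0.119, 0.044), k4=(-0.166, 0.121, 0.045); state += dt/6·(k1+2k2+2k3+k4)
t=0.020: state=(0.939, 0.060, 0.001)
t=0.040: state=(0.935, 0.063, 0.002)
t=0.060: state=(0.932, 0.065, 0.003)
continuing one RK4 step at a time; state shown every 25 steps (Δt=0.5):
t=0.500: state=(0.817, 0.147, 0.036)
t=1.000: state=(0.596, 0.287, 0.117)
t=1.500: state=(0.357, 0.395, 0.248)
t=2.000: state=(0.196, 0.403, 0.400)
t=2.500: state=(0.113, 0.345, 0.542)
t=3.000: state=(0.072, 0.271, 0.657)
t=3.500: state=(0.051, 0.203, 0.746)
t=4.000: state=(0.039, 0.149, 0.812)
t=4.500: state=(0.033, 0.108, 0.859)
t=5.000: state=(0.028, 0.078, 0.894)
t=5.500: state=(0.026, 0.056, 0.919)
t=6.000: state=(0.024, 0.040, 0.936)
t=6.500: state=(0.023, 0.028, 0.949)
t=7.000: state=(0.022, 0.020, 0.958)
t=7.500: state=(0.022, 0.014, 0.964)
t=7.840: state=(0.021, 0.011, 0.967)
compare at T: S=0.021, I=0.011, R=0.967

largest component: R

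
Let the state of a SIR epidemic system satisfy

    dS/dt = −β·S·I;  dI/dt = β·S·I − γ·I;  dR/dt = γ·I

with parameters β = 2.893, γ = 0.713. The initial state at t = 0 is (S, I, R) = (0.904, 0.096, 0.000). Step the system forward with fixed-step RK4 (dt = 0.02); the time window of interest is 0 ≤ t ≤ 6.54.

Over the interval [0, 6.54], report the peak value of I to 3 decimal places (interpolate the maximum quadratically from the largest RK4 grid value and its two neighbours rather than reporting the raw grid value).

max I = 0.433

t=0.000: state=(0.904, 0.096, 0.000)
step 1 (dt=0.02): k1=(-0.251, 0.183, 0.068), k2=(-0.255, 0.185, 0.070), k3=(-0.255, 0.185, 0.070), k4=(-0.259, 0.188, 0.071); state += dt/6·(k1+2k2+2k3+k4)
t=0.020: state=(0.899, 0.100, 0.001)
t=0.040: state=(0.894, 0.104, 0.003)
t=0.060: state=(0.888, 0.107, 0.004)
continuing one RK4 step at a time; state shown every 25 steps (Δt=0.5):
t=0.500: state=(0.724, 0.221, 0.055)
t=1.000: state=(0.471, 0.368, 0.161)
t=1.500: state=(0.260, 0.433, 0.307)
t=2.000: state=(0.141, 0.401, 0.458)
t=2.500: state=(0.083, 0.329, 0.588)
t=3.000: state=(0.055, 0.254, 0.692)
t=3.500: state=(0.040, 0.190, 0.770)
t=4.000: state=(0.031, 0.140, 0.829)
t=4.500: state=(0.026, 0.102, 0.872)
t=5.000: state=(0.023, 0.074, 0.903)
t=5.500: state=(0.021, 0.054, 0.925)
t=6.000: state=(0.020, 0.039, 0.942)
t=6.500: state=(0.019, 0.028, 0.953)
t=6.540: state=(0.019, 0.027, 0.954)
largest grid value and its neighbours: I(1.520)=0.43313, I(1.540)=0.43323, I(1.560)=0.43318
parabola through these three points peaks at t≈1.544 with I≈0.43324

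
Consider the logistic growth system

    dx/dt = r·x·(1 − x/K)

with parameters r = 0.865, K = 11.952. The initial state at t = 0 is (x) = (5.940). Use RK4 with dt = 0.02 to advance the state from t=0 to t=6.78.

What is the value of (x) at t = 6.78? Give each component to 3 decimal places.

(x) = (11.918)

t=0.000: state=(5.940)
step 1 (dt=0.02): k1=(2.585), k2=(2.585), k3=(2.585), k4=(2.585); state += dt/6·(k1+2k2+2k3+k4)
t=0.020: state=(5.992)
t=0.040: state=(6.043)
t=0.060: state=(6.095)
continuing one RK4 step at a time; state shown every 25 steps (Δt=0.5):
t=0.500: state=(7.214)
t=1.000: state=(8.381)
t=1.500: state=(9.363)
t=2.000: state=(10.134)
t=2.500: state=(10.706)
t=3.000: state=(11.112)
t=3.500: state=(11.393)
t=4.000: state=(11.584)
t=4.500: state=(11.710)
t=5.000: state=(11.794)
t=5.500: state=(11.849)
t=6.000: state=(11.885)
t=6.500: state=(11.908)
t=6.780: state=(11.918)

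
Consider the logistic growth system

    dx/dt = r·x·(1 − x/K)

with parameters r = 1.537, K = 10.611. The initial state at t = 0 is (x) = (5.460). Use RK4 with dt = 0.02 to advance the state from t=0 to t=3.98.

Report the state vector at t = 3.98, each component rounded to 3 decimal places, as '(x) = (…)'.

(x) = (10.589)

t=0.000: state=(5.460)
step 1 (dt=0.02): k1=(4.074), k2=(4.072), k3=(4.072), k4=(4.069); state += dt/6·(k1+2k2+2k3+k4)
t=0.020: state=(5.541)
t=0.040: state=(5.623)
t=0.060: state=(5.704)
continuing one RK4 step at a time; state shown every 10 steps (Δt=0.2):
t=0.200: state=(6.265)
t=0.400: state=(7.026)
t=0.600: state=(7.716)
t=0.800: state=(8.317)
t=1.000: state=(8.822)
t=1.200: state=(9.234)
t=1.400: state=(9.562)
t=1.600: state=(9.819)
t=1.800: state=(10.017)
t=2.000: state=(10.168)
t=2.200: state=(10.281)
t=2.400: state=(10.366)
t=2.600: state=(10.430)
t=2.800: state=(10.477)
t=3.000: state=(10.512)
t=3.200: state=(10.538)
t=3.400: state=(10.557)
t=3.600: state=(10.572)
t=3.800: state=(10.582)
t=3.980: state=(10.589)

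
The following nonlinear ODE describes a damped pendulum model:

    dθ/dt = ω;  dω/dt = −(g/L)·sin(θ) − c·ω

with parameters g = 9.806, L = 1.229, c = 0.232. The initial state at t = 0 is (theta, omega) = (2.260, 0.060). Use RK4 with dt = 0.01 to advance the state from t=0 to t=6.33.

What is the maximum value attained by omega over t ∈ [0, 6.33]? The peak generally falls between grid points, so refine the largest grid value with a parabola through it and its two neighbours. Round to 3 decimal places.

t=0.000: state=(2.260, 0.060)
step 1 (dt=0.01): k1=(0.060, -6.172), k2=(0.029, -6.163), k3=(0.029, -6.164), k4=(-0.002, -6.156); state += dt/6·(k1+2k2+2k3+k4)
t=0.010: state=(2.260, -0.002)
t=0.020: state=(2.260, -0.063)
t=0.030: state=(2.259, -0.125)
continuing one RK4 step at a time; state shown every 25 steps (Δt=0.25):
t=0.250: state=(2.082, -1.505)
t=0.500: state=(1.488, -3.271)
t=0.750: state=(0.474, -4.654)
t=1.000: state=(-0.676, -4.177)
t=1.250: state=(-1.490, -2.239)
t=1.500: state=(-1.791, -0.195)
t=1.750: state=(-1.598, 1.725)
t=2.000: state=(-0.940, 3.463)
t=2.250: state=(0.041, 4.091)
t=2.500: state=(0.949, 2.924)
t=2.750: state=(1.437, 0.947)
t=3.000: state=(1.424, -1.035)
t=3.250: state=(0.938, -2.775)
t=3.500: state=(0.113, -3.584)
t=3.750: state=(-0.715, -2.787)
t=4.000: state=(-1.199, -1.018)
t=4.250: state=(-1.215, 0.876)
t=4.500: state=(-0.785, 2.477)
t=4.750: state=(-0.056, 3.128)
t=5.000: state=(0.656, 2.355)
t=5.250: state=(1.050, 0.727)
t=5.500: state=(1.012, -1.011)
t=5.750: state=(0.576, -2.360)
t=6.000: state=(-0.083, -2.699)
t=6.250: state=(-0.668, -1.808)
t=6.330: state=(-0.794, -1.351)
largest grid value and its neighbours: omega(2.200)=4.11421, omega(2.210)=4.11613, omega(2.220)=4.11479
parabola through these three points peaks at t≈2.211 with omega≈4.11614

max omega = 4.116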